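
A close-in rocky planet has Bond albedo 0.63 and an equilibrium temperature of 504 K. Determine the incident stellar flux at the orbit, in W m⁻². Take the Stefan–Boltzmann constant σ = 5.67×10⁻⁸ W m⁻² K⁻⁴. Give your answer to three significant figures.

39600 W m⁻²

Invert the energy balance for S: S = 4σT⁴/(1−α).
The emitted flux is σT⁴ = 3659 W m⁻².
So S = 4×3659/(1−0.63) = 39550 W m⁻².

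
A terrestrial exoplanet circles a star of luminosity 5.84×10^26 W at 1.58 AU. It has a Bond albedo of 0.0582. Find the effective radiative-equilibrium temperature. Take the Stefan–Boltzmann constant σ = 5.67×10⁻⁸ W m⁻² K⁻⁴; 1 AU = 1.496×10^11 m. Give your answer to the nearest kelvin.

Orbital distance: d = 1.58 AU = 2.364×10^11 m.
Flux at the orbit: S = L/(4πd²) = 5.84×10^26/(4π·(2.36×10^11)²) = 831.8 W m⁻².
Averaging over the sphere, the absorbed flux is S(1−α)/4 = 195.9 W m⁻².
Balancing against σT⁴: T = (195.9/5.67×10⁻⁸)^(1/4) = 242.4 K.

242 K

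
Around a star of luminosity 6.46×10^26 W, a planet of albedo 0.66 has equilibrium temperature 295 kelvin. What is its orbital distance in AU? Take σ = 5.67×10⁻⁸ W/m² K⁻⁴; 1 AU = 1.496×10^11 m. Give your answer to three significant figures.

0.674 AU

Energy balance gives S = 4σT⁴/(1−α) = 5052 W/m².
Then d = [L/(4πS)]^(1/2) = 1.009×10^11 m, i.e. 0.6743 AU.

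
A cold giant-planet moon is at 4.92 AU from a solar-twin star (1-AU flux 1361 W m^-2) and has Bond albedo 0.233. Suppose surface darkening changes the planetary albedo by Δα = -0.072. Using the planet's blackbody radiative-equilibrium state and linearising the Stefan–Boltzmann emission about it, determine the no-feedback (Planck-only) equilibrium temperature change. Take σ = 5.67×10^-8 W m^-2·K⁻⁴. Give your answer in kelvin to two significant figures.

2.8 kelvin

By the inverse-square law, S = 1361/4.92² = 56.22 W m^-2.
The baseline emission temperature is T_e = 117.4 K.
ΔF = −(S/4)Δα = −(56.22/4)×(-0.072) = 1.012 W m^-2.
The Planck feedback parameter is 4σT_e³ = 0.3672 W m^-2/K.
Hence the no-feedback warming is ΔF/(4σT_e³) = 2.76 K.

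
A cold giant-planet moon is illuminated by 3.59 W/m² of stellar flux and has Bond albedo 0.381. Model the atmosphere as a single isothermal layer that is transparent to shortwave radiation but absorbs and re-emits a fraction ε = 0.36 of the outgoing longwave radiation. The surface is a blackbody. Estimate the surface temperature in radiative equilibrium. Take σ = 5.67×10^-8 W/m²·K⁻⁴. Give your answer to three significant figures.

The planet radiates to space at T_e = [S(1−α)/(4σ)]^(1/4) = 55.95 K.
Surface balance with a leaky layer gives σT_s⁴ = σT_e⁴·2/(2−ε), so T_s = T_e·[2/(2−0.36)]^(1/4) = 58.79 K.

58.8 K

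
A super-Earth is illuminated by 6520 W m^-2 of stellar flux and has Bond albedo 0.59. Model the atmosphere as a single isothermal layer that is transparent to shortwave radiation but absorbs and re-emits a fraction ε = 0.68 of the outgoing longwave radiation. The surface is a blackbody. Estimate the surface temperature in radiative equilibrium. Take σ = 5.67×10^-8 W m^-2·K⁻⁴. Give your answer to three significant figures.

366 K

At the top of the atmosphere, σT_e⁴ = S(1−α)/4 = 668.3 W m^-2, giving T_e = 329.5 K.
The surface balance (absorbed SW + ε·downward IR = σT_s⁴) with T_a⁴ = T_s⁴/2 reduces to T_s = T_e·[2/(2−ε)]^¼ = 365.6 K.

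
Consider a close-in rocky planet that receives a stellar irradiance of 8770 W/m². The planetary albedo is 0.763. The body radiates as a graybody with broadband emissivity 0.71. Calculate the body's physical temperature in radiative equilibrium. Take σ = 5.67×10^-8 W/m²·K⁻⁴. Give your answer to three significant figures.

337 K

Absorbed flux (global mean): S(1−α)/4 = 8770·0.237/4 = 519.6 W/m².
Equating to εσT⁴ with ε = 0.71: T = (519.6/0.71σ)^(1/4) = 337.1 K.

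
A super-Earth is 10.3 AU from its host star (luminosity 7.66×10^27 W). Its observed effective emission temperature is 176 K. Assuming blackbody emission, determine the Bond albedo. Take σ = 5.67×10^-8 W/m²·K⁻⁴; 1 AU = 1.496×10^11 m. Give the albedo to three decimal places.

Orbital distance: d = 10.3 AU = 1.541×10^12 m.
S = L/(4πd²) = 256.7 W/m².
Energy balance: S(1−α)/4 = σT⁴, so 1−α = 4σT⁴/S.
4σT⁴ = 4·5.67×10⁻⁸·(176)⁴ = 217.6 W/m².
1−α = 217.6/256.7 = 0.8476, so α = 0.1524.

0.152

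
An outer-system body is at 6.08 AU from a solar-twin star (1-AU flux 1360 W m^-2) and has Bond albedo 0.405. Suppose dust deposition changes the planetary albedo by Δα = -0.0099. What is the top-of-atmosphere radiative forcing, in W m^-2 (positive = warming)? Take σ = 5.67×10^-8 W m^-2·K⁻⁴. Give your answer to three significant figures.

By the inverse-square law, S = 1360/6.08² = 36.79 W m^-2.
TOA radiative forcing: ΔF = −S·Δα/4 = −36.79·(-0.0099)/4 = 0.09106 W m^-2.

0.0911 W m^-2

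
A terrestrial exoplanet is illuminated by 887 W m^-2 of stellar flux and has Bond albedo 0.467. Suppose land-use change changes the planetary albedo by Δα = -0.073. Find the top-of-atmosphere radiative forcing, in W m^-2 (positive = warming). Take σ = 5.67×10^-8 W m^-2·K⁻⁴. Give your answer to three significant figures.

ΔF = −(S/4)Δα = −(887.0/4)×(-0.073) = 16.19 W m^-2.

16.2 W m^-2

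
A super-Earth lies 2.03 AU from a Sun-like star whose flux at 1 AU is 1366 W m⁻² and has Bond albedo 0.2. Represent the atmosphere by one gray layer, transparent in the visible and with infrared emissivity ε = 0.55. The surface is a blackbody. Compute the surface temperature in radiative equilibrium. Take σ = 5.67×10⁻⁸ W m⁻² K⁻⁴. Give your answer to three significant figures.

200 K

By the inverse-square law, S = 1366/2.03² = 331.5 W m⁻².
Effective emission temperature (TOA balance): σT_e⁴ = S(1−α)/4 = 66.30 W m⁻² → T_e = 184.9 K.
The surface balance (absorbed SW + ε·downward IR = σT_s⁴) with T_a⁴ = T_s⁴/2 reduces to T_s = T_e·[2/(2−ε)]^¼ = 200.4 K.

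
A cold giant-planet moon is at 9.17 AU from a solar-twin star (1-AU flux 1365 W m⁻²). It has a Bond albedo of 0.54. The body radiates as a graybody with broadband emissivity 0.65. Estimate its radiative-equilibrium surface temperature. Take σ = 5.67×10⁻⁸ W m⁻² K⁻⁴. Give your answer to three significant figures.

Irradiance scales as 1/d², so S = 1365 W m⁻² × (1/9.17)² = 16.23 W m⁻².
Averaging over the sphere, the absorbed flux is S(1−α)/4 = 1.867 W m⁻².
Radiative balance εσT⁴ = 1.867 gives T = [1.867/(0.65·σ)]^(1/4) = 84.36 K.

84.4 kelvin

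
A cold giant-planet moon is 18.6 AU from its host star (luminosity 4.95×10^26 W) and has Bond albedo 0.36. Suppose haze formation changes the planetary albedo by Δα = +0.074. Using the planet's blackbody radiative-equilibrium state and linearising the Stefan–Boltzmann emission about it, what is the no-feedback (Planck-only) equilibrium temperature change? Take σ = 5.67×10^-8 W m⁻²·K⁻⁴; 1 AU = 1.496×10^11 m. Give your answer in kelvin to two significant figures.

-1.8 K

d = 18.6 × 1.496×10^11 m = 2.783×10^12 m.
Spreading L over a sphere of radius d: S = 4.95×10^26/(4π·2.78×10^12²) = 5.088 W m⁻².
Reference equilibrium: T_e = [S(1−α)/(4σ)]^(1/4) = 61.55 K.
The change in absorbed flux is Δ[S(1−α)/4] = −SΔα/4 = -0.09412 W m⁻².
The Planck feedback parameter is 4σT_e³ = 0.05290 W m⁻²/K.
ΔT₀ = ΔF/λ_P = -0.09412/0.05290 = -1.78 K.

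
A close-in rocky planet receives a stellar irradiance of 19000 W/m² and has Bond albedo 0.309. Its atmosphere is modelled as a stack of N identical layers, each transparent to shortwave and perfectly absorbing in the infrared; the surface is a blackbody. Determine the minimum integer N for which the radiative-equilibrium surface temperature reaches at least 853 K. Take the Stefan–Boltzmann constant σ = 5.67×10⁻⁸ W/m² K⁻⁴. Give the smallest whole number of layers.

OLR = S(1−α)/4 = 3282 W/m²; the top layer radiates at T_e = 490.5 K.
Need (N+1)T_e⁴ ≥ T_s⁴, i.e. N+1 ≥ (853/490.5)⁴ = 9.146.
Rounding up, N = 9.

9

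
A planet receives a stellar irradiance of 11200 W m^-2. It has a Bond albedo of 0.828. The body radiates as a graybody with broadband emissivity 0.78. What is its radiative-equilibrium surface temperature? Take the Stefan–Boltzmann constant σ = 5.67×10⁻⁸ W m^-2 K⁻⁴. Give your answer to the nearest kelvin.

323 K

Averaging over the sphere, the absorbed flux is S(1−α)/4 = 481.6 W m^-2.
Radiative balance εσT⁴ = 481.6 gives T = [481.6/(0.78·σ)]^(1/4) = 323.0 K.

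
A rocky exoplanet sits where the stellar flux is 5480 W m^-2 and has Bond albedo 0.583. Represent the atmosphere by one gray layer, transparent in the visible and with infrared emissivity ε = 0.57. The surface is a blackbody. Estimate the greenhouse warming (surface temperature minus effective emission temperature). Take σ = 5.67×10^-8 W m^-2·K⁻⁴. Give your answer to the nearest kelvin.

28 K

Effective emission temperature (TOA balance): σT_e⁴ = S(1−α)/4 = 571.3 W m^-2 → T_e = 316.8 K.
For a single slab of emissivity ε, T_s⁴ = 2T_e⁴/(2−ε); thus T_s = 316.8·(1.399)^(1/4) = 344.5 K.
The atmosphere warms the surface by 27.72 K.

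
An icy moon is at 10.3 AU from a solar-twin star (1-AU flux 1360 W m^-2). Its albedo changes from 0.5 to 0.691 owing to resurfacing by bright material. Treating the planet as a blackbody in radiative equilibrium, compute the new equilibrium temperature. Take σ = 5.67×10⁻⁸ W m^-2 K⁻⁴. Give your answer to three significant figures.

Flux at the orbit: S = 1360/(10.3)² = 12.82 W m^-2.
T₂ = [S(1−α₂)/(4σ)]^(1/4) = [12.82·0.309/(4σ)]^(1/4) = 64.65 K.

64.6 K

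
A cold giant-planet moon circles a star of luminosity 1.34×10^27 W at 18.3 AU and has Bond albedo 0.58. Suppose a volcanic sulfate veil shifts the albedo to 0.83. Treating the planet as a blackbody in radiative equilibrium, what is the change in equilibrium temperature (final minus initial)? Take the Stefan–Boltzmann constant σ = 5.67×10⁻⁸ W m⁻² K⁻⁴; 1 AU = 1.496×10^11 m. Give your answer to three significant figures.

d = 18.3 × 1.496×10^11 m = 2.738×10^12 m.
Spreading L over a sphere of radius d: S = 1.34×10^27/(4π·2.74×10^12²) = 14.23 W m⁻².
Before: T₁ = [14.23·0.42/(4σ)]^(1/4) = 71.64 K.
Final:   T₂ = [S(1−0.83)/(4σ)]^(1/4) = 57.15 K.
ΔT = T₂ − T₁ = -14.50 K.

-14.5 K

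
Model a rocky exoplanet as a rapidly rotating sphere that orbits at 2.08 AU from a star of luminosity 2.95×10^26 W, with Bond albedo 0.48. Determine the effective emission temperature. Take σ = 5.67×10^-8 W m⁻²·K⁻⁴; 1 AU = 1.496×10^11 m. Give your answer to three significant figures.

d = 2.08 × 1.496×10^11 m = 3.112×10^11 m.
S = L/(4πd²) = 242.5 W m⁻².
Absorbed flux (global mean): S(1−α)/4 = 242.5·0.52/4 = 31.52 W m⁻².
Balancing against σT⁴: T = (31.52/5.67×10⁻⁸)^(1/4) = 153.5 K.

154 K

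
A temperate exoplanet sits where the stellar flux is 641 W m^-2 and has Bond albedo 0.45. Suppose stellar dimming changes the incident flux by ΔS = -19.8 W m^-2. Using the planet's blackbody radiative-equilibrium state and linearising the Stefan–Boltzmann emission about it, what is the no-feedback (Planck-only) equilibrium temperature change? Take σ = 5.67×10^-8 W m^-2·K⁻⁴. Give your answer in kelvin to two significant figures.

-1.5 K

Unperturbed T_e = [641.0·(1−0.45)/(4σ)]^¼ = 198.6 K.
ΔF = Δ[S(1−α)]/4 = (1−0.45)·-19.8/4 = -2.723 W m^-2.
The Planck feedback parameter is 4σT_e³ = 1.776 W m^-2/K.
Hence the no-feedback warming is ΔF/(4σT_e³) = -1.53 K.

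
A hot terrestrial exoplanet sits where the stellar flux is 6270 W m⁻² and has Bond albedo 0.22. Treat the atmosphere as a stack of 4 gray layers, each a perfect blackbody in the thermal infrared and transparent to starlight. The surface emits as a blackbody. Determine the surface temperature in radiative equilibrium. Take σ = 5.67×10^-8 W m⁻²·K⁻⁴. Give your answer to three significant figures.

573 kelvin

OLR = S(1−α)/4 = 1223 W m⁻²; the top layer radiates at T_e = 383.2 K.
With N = 4 opaque layers, T_s = (N+1)^(1/4)·T_e = 5^(1/4)·383.2 = 573.0 K.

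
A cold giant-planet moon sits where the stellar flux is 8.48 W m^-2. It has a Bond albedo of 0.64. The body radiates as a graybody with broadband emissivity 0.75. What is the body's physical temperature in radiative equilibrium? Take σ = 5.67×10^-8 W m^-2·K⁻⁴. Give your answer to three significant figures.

Averaging over the sphere, the absorbed flux is S(1−α)/4 = 0.7632 W m^-2.
Equating to εσT⁴ with ε = 0.75: T = (0.7632/0.75σ)^(1/4) = 65.09 K.

65.1 K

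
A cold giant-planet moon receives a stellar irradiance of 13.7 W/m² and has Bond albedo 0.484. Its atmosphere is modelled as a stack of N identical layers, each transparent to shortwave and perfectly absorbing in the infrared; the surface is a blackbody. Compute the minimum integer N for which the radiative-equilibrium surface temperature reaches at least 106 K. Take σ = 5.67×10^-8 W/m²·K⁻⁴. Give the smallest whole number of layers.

The effective emission temperature is T_e = [S(1−α)/(4σ)]^¼ = 74.72 K.
T_s = (N+1)^(1/4)·T_e ≥ 106 K requires N+1 ≥ (T_s/T_e)⁴ = (106/74.72)⁴ = 4.050.
Rounding up, N = 4.

4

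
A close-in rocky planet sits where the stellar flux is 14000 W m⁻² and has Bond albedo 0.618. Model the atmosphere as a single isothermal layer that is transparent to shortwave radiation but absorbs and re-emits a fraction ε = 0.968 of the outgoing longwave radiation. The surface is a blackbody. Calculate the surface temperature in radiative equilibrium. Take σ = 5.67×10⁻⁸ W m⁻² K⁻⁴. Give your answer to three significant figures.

Effective emission temperature (TOA balance): σT_e⁴ = S(1−α)/4 = 1337 W m⁻² → T_e = 391.9 K.
The surface balance (absorbed SW + ε·downward IR = σT_s⁴) with T_a⁴ = T_s⁴/2 reduces to T_s = T_e·[2/(2−ε)]^¼ = 462.4 K.

462 K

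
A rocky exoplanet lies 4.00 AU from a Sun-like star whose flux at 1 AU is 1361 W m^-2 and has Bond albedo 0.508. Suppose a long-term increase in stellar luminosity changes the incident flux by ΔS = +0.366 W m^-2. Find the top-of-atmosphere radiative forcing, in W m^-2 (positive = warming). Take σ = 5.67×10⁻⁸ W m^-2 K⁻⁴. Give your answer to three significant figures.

0.0450 W m^-2

By the inverse-square law, S = 1361/4.00² = 85.06 W m^-2.
Only a fraction (1−α) is absorbed and it's spread over 4πR², so ΔF = (1−α)ΔS/4 = 0.04502 W m^-2.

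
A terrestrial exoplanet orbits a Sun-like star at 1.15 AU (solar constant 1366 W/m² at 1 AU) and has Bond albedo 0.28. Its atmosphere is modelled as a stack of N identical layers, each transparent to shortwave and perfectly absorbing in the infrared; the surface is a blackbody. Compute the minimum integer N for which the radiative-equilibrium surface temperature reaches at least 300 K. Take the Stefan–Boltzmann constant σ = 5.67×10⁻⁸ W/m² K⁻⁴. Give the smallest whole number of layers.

2

Irradiance scales as 1/d², so S = 1366 W/m² × (1/1.15)² = 1033 W/m².
The effective emission temperature is T_e = [S(1−α)/(4σ)]^¼ = 239.3 K.
Since T_s⁴ = (N+1)T_e⁴, we need N ≥ (T_s/T_e)⁴ − 1 = 1.470.
The minimum whole number is N = 2.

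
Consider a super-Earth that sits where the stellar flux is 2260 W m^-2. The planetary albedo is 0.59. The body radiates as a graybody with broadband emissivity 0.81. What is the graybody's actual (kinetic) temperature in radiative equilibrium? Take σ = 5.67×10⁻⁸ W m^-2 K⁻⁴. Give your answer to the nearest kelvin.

266 K

Absorbed flux (global mean): S(1−α)/4 = 2260·0.41/4 = 231.7 W m^-2.
Equating to εσT⁴ with ε = 0.81: T = (231.7/0.81σ)^(1/4) = 266.5 K.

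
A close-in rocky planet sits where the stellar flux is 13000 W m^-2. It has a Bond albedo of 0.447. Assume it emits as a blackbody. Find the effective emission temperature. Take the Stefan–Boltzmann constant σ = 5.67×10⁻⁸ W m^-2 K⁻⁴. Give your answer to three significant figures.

The planet absorbs (1−α)S over its disc πR² and re-emits over 4πR², so the mean absorbed flux is (1−0.447)·13000/4 = 1797 W m^-2.
In equilibrium σT⁴ equals this, so T = 421.9 K.

422 kelvin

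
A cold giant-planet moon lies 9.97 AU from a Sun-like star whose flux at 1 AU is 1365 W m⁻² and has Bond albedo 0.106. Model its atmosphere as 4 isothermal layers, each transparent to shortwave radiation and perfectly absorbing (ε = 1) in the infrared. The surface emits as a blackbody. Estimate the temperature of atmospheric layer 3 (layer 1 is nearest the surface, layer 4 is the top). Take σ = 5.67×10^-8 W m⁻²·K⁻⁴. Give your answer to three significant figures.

By the inverse-square law, S = 1365/9.97² = 13.73 W m⁻².
Top-of-atmosphere balance: σT_e⁴ = S(1−α)/4 = 3.069 W m⁻² → T_e = 85.77 K.
Each opaque layer satisfies 2T_j⁴ = T_{j−1}⁴ + T_{j+1}⁴, giving T_k⁴ = (N+1−k)T_e⁴.
T_3 = (2)^(1/4)·85.77 = 102.0 K.

102 K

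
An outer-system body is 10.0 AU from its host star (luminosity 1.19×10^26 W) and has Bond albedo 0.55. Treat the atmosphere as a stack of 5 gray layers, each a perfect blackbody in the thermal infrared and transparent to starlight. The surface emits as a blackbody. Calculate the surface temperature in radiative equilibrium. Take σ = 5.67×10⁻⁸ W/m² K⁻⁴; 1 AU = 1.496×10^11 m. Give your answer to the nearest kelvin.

Orbital distance: d = 10.0 AU = 1.496×10^12 m.
S = L/(4πd²) = 4.231 W/m².
Top-of-atmosphere balance: σT_e⁴ = S(1−α)/4 = 0.4760 W/m² → T_e = 53.83 K.
Layer-by-layer balance gives σT_s⁴ = (N+1)σT_e⁴, so T_s = 6^¼·53.83 = 84.25 K.

84 kelvin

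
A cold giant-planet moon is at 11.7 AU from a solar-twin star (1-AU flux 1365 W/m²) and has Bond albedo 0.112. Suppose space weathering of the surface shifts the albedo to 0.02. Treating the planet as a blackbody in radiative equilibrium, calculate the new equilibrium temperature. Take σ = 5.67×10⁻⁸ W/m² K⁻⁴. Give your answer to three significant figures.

Flux at the orbit: S = 1365/(11.7)² = 9.972 W/m².
T₂ = [S(1−α₂)/(4σ)]^(1/4) = [9.972·0.98/(4σ)]^(1/4) = 81.02 K.

81.0 K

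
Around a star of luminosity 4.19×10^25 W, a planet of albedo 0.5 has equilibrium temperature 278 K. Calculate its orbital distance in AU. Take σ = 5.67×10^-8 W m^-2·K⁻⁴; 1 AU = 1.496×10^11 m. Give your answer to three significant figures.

0.235 AU

Energy balance gives S = 4σT⁴/(1−α) = 2709 W m^-2.
S = L/(4πd²) → d = √(L/4πS) = √(4.19×10^25/(4π·2709)) = 3.508×10^10 m = 0.2345 AU.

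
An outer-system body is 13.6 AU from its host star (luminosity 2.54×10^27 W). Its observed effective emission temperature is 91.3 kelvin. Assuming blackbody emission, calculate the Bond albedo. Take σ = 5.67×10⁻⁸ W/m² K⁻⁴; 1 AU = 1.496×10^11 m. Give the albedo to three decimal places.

Orbital distance: d = 13.6 AU = 2.035×10^12 m.
Spreading L over a sphere of radius d: S = 2.54×10^27/(4π·2.03×10^12²) = 48.83 W/m².
Rearranging the radiative balance, α = 1 − 4σT⁴/S.
4σT⁴ = 4·5.67×10⁻⁸·(91.3)⁴ = 15.76 W/m².
Hence α = 1 − 15.76/48.83 = 0.6773.

0.677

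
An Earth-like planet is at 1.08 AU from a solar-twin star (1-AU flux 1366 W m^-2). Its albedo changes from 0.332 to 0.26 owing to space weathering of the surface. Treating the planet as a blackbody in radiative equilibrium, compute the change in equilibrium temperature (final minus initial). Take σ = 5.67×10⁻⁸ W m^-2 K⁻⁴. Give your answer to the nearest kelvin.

6 kelvin

Irradiance scales as 1/d², so S = 1366 W m^-2 × (1/1.08)² = 1171 W m^-2.
Initial: T₁ = [S(1−0.332)/(4σ)]^(1/4) = 242.3 K.
With α = 0.26, T₂ = 248.6 K.
Change: 248.6 − 242.3 = 6.282 K.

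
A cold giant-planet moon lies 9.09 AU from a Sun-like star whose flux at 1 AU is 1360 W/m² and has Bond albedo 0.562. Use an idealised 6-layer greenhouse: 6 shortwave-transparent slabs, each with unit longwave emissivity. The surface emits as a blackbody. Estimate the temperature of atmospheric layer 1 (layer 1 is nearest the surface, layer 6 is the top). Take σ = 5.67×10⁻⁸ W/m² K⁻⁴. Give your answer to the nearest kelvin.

118 kelvin

By the inverse-square law, S = 1360/9.09² = 16.46 W/m².
The effective emission temperature is T_e = [S(1−α)/(4σ)]^¼ = 75.09 K.
In the N-layer model, layer k (counted from the surface) has T_k = (N+1−k)^(1/4)·T_e.
T_1 = (6)^(1/4)·75.09 = 117.5 K.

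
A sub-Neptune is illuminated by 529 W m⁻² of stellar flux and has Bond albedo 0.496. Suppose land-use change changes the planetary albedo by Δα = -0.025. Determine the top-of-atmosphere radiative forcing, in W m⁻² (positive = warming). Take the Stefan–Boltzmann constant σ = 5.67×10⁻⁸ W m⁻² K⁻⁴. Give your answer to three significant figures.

ΔF = −(S/4)Δα = −(529.0/4)×(-0.025) = 3.306 W m⁻².

3.31 W m⁻²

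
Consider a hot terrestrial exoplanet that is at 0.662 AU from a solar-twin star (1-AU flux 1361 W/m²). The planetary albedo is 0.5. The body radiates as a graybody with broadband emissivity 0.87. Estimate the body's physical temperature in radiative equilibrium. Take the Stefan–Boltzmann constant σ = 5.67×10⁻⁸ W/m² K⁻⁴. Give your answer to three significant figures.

Flux at the orbit: S = 1361/(0.662)² = 3106 W/m².
Absorbed flux (global mean): S(1−α)/4 = 3106·0.5/4 = 388.2 W/m².
Equating to εσT⁴ with ε = 0.87: T = (388.2/0.87σ)^(1/4) = 297.8 K.

298 kelvin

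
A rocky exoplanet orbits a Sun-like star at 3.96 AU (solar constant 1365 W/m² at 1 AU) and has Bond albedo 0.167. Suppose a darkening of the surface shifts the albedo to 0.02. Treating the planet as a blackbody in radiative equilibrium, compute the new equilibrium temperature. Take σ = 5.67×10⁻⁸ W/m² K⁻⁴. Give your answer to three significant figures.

139 kelvin

Flux at the orbit: S = 1365/(3.96)² = 87.04 W/m².
New equilibrium: T₂ = [(1−0.02)·87.04/(4σ)]^(1/4) = 139.3 K.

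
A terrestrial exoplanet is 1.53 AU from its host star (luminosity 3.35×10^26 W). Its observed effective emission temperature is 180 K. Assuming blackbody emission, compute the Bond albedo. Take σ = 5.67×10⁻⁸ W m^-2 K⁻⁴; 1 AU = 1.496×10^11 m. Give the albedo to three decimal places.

0.532

d = 1.53 × 1.496×10^11 m = 2.289×10^11 m.
Spreading L over a sphere of radius d: S = 3.35×10^26/(4π·2.29×10^11²) = 508.8 W m^-2.
Rearranging the radiative balance, α = 1 − 4σT⁴/S.
4σT⁴ = 4·5.67×10⁻⁸·(180)⁴ = 238.1 W m^-2.
Hence α = 1 − 238.1/508.8 = 0.5321.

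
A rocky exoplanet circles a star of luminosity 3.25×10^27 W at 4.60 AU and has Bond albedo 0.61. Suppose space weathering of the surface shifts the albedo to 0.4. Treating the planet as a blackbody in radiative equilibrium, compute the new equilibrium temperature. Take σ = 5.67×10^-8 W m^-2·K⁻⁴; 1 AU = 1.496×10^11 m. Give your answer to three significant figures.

195 K

Orbital distance: d = 4.60 AU = 6.882×10^11 m.
Flux at the orbit: S = L/(4πd²) = 3.25×10^27/(4π·(6.88×10^11)²) = 546.1 W m^-2.
New equilibrium: T₂ = [(1−0.4)·546.1/(4σ)]^(1/4) = 195.0 K.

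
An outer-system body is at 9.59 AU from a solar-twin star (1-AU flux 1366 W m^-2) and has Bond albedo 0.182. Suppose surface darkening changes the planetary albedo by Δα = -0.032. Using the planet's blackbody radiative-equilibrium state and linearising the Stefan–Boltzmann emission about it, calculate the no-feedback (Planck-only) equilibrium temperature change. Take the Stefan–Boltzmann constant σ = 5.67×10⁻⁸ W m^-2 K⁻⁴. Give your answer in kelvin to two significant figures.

By the inverse-square law, S = 1366/9.59² = 14.85 W m^-2.
The baseline emission temperature is T_e = 85.55 K.
TOA radiative forcing: ΔF = −S·Δα/4 = −14.85·(-0.032)/4 = 0.1188 W m^-2.
Linearising σT⁴ gives d(σT⁴)/dT = 4σT_e³ = 0.1420 W m^-2 per K.
So ΔT₀ = 0.1188/0.1420 = 0.837 K.

0.84 K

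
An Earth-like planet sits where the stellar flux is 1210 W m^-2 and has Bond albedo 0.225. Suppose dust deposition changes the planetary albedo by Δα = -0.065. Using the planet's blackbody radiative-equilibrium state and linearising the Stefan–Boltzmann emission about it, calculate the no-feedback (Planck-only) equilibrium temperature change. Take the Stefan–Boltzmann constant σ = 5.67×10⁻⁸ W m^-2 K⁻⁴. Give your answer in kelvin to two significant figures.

5.3 K

Unperturbed T_e = [1210·(1−0.225)/(4σ)]^¼ = 253.6 K.
TOA radiative forcing: ΔF = −S·Δα/4 = −1210·(-0.065)/4 = 19.66 W m^-2.
Planck response: λ_P = 4σT_e³ = 4·5.67×10⁻⁸·(253.6)³ = 3.698 W m^-2/K.
Hence the no-feedback warming is ΔF/(4σT_e³) = 5.32 K.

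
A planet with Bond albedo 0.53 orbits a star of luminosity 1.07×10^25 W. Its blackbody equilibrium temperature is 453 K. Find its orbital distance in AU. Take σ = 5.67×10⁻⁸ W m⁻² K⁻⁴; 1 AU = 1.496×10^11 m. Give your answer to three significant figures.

0.0433 AU

Energy balance gives S = 4σT⁴/(1−α) = 20320 W m⁻².
Then d = [L/(4πS)]^(1/2) = 6.473×10^9 m, i.e. 0.04327 AU.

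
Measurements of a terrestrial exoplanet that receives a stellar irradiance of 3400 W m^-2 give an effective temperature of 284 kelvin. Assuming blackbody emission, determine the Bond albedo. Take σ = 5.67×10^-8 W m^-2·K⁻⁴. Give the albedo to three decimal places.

Energy balance: S(1−α)/4 = σT⁴, so 1−α = 4σT⁴/S.
σT⁴ = 368.9 W m^-2, so 4σT⁴ = 1475 W m^-2.
1−α = 1475/3400 = 0.4339, so α = 0.5661.

0.566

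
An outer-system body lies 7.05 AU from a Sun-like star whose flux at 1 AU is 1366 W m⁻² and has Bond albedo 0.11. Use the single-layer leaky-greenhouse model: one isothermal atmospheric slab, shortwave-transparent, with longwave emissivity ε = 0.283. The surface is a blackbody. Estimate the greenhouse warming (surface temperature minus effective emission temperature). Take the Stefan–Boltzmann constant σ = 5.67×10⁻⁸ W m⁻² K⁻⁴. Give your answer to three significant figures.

3.96 K

Flux at the orbit: S = 1366/(7.05)² = 27.48 W m⁻².
Effective emission temperature (TOA balance): σT_e⁴ = S(1−α)/4 = 6.115 W m⁻² → T_e = 101.9 K.
Surface balance with a leaky layer gives σT_s⁴ = σT_e⁴·2/(2−ε), so T_s = T_e·[2/(2−0.283)]^(1/4) = 105.9 K.
T_s − T_e = 105.9 − 101.9 = 3.962 K.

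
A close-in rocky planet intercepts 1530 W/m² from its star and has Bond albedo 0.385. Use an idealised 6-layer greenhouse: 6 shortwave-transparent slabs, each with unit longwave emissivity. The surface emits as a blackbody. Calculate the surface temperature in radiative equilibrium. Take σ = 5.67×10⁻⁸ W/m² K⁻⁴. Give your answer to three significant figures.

OLR = S(1−α)/4 = 235.2 W/m²; the top layer radiates at T_e = 253.8 K.
With N = 6 opaque layers, T_s = (N+1)^(1/4)·T_e = 7^(1/4)·253.8 = 412.8 K.

413 K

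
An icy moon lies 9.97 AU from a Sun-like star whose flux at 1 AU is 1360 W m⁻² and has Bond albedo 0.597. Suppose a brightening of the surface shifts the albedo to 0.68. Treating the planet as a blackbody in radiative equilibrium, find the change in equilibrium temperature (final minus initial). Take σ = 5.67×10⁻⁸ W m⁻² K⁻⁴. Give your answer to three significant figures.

Flux at the orbit: S = 1360/(9.97)² = 13.68 W m⁻².
Initial: T₁ = [S(1−0.597)/(4σ)]^(1/4) = 70.22 K.
Final:   T₂ = [S(1−0.68)/(4σ)]^(1/4) = 66.28 K.
ΔT = T₂ − T₁ = -3.934 K.

-3.93 K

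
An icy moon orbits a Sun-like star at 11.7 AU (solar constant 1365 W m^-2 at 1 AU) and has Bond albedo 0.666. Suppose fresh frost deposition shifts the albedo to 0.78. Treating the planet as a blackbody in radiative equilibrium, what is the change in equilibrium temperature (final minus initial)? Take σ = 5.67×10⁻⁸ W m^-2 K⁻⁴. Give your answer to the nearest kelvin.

By the inverse-square law, S = 1365/11.7² = 9.972 W m^-2.
Before: T₁ = [9.972·0.334/(4σ)]^(1/4) = 61.90 K.
Final:   T₂ = [S(1−0.78)/(4σ)]^(1/4) = 55.77 K.
ΔT = T₂ − T₁ = -6.136 K.

-6 K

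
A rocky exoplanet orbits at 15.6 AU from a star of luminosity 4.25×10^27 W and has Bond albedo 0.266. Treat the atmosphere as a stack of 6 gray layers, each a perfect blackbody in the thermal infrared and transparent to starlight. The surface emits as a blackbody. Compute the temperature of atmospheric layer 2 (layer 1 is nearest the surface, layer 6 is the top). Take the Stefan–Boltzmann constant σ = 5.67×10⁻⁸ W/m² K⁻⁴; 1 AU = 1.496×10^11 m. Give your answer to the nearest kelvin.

Orbital distance: d = 15.6 AU = 2.334×10^12 m.
Spreading L over a sphere of radius d: S = 4.25×10^27/(4π·2.33×10^12²) = 62.10 W/m².
The effective emission temperature is T_e = [S(1−α)/(4σ)]^¼ = 119.1 K.
Each opaque layer satisfies 2T_j⁴ = T_{j−1}⁴ + T_{j+1}⁴, giving T_k⁴ = (N+1−k)T_e⁴.
T_2 = (5)^(1/4)·119.1 = 178.0 K.

178 K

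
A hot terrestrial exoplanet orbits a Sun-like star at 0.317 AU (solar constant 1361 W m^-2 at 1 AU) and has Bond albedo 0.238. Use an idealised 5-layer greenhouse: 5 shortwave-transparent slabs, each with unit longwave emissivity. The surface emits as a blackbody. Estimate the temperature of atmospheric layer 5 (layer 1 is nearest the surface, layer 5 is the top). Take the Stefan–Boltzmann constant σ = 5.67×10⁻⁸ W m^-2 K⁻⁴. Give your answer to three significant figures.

Irradiance scales as 1/d², so S = 1361 W m^-2 × (1/0.317)² = 13540 W m^-2.
The effective emission temperature is T_e = [S(1−α)/(4σ)]^¼ = 461.9 K.
In the N-layer model, layer k (counted from the surface) has T_k = (N+1−k)^(1/4)·T_e.
T_5 = (1)^(1/4)·461.9 = 461.9 K.

462 K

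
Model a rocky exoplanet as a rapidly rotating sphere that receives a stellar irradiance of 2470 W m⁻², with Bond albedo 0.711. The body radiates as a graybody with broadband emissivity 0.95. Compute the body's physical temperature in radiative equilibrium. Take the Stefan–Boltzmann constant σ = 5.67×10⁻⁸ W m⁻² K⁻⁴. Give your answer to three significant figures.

240 kelvin

Absorbed flux (global mean): S(1−α)/4 = 2470·0.289/4 = 178.5 W m⁻².
Equating to εσT⁴ with ε = 0.95: T = (178.5/0.95σ)^(1/4) = 239.9 K.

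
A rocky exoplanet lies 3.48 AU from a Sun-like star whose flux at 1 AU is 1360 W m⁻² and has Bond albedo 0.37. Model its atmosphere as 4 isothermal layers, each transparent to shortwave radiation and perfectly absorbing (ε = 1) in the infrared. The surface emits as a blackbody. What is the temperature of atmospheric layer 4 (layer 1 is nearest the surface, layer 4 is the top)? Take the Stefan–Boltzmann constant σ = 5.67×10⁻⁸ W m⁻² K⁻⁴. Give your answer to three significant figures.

133 K

Irradiance scales as 1/d², so S = 1360 W m⁻² × (1/3.48)² = 112.3 W m⁻².
The effective emission temperature is T_e = [S(1−α)/(4σ)]^¼ = 132.9 K.
Each opaque layer satisfies 2T_j⁴ = T_{j−1}⁴ + T_{j+1}⁴, giving T_k⁴ = (N+1−k)T_e⁴.
With k = 4: T_4 = (4+1−4)^¼·132.9 K = 132.9 K.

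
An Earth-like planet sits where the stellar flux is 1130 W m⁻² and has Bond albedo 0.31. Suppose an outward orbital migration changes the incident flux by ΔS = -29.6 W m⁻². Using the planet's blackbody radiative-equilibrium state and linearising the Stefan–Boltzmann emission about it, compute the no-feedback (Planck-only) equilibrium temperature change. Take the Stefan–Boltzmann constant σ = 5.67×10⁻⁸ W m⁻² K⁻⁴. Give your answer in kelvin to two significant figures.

The baseline emission temperature is T_e = 242.1 K.
ΔF = Δ[S(1−α)]/4 = (1−0.31)·-29.6/4 = -5.106 W m⁻².
Linearising σT⁴ gives d(σT⁴)/dT = 4σT_e³ = 3.220 W m⁻² per K.
So ΔT₀ = -5.106/3.220 = -1.59 K.

-1.6 K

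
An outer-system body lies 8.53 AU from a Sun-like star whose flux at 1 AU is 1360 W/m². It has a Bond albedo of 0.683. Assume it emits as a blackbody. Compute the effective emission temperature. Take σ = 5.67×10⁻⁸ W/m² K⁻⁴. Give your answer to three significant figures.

71.5 kelvin

Flux at the orbit: S = 1360/(8.53)² = 18.69 W/m².
Averaging over the sphere, the absorbed flux is S(1−α)/4 = 1.481 W/m².
In equilibrium σT⁴ equals this, so T = 71.49 K.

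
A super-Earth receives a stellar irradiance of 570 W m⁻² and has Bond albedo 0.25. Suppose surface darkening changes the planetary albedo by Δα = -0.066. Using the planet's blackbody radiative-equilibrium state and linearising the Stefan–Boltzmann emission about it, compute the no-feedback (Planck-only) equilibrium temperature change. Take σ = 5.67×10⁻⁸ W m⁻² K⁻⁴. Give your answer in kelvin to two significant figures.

4.6 kelvin

Unperturbed T_e = [570.0·(1−0.25)/(4σ)]^¼ = 208.4 K.
TOA radiative forcing: ΔF = −S·Δα/4 = −570.0·(-0.066)/4 = 9.405 W m⁻².
The Planck feedback parameter is 4σT_e³ = 2.052 W m⁻²/K.
So ΔT₀ = 9.405/2.052 = 4.58 K.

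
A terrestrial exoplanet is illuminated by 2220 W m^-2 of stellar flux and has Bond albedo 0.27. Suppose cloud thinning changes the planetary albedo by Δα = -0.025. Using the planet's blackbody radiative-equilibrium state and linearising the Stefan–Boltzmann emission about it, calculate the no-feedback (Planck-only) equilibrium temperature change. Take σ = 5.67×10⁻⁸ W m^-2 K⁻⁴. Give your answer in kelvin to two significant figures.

2.5 kelvin

Reference equilibrium: T_e = [S(1−α)/(4σ)]^(1/4) = 290.7 K.
The change in absorbed flux is Δ[S(1−α)/4] = −SΔα/4 = 13.88 W m^-2.
Linearising σT⁴ gives d(σT⁴)/dT = 4σT_e³ = 5.574 W m^-2 per K.
Hence the no-feedback warming is ΔF/(4σT_e³) = 2.49 K.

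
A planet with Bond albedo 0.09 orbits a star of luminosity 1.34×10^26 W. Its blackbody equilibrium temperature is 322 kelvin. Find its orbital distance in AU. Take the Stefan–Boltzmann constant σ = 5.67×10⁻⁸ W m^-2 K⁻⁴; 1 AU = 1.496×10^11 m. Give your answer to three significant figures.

0.422 AU

Energy balance gives S = 4σT⁴/(1−α) = 2679 W m^-2.
S = L/(4πd²) → d = √(L/4πS) = √(1.34×10^26/(4π·2679)) = 6.309×10^10 m = 0.4217 AU.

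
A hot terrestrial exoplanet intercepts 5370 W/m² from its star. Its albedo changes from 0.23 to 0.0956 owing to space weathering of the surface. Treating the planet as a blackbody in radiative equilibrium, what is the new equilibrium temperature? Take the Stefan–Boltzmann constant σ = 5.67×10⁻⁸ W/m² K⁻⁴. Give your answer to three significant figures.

383 kelvin

New equilibrium: T₂ = [(1−0.0956)·5370/(4σ)]^(1/4) = 382.5 K.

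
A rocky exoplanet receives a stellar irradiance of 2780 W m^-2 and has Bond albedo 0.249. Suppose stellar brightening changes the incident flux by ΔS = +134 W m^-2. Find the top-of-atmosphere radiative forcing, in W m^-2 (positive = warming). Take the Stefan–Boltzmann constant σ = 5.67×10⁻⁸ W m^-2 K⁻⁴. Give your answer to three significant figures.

25.2 W m^-2

ΔF = Δ[S(1−α)]/4 = (1−0.249)·+134/4 = 25.16 W m^-2.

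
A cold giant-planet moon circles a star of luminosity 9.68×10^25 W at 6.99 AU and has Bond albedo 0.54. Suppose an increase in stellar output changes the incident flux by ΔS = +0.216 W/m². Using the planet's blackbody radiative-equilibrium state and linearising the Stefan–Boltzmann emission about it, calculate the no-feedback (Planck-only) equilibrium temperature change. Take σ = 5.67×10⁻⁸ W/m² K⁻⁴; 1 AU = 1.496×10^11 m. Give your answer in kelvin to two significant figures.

d = 6.99 × 1.496×10^11 m = 1.046×10^12 m.
S = L/(4πd²) = 7.044 W/m².
Unperturbed T_e = [7.044·(1−0.54)/(4σ)]^¼ = 61.48 K.
ΔF = Δ[S(1−α)]/4 = (1−0.54)·+0.216/4 = 0.02484 W/m².
Linearising σT⁴ gives d(σT⁴)/dT = 4σT_e³ = 0.05271 W/m² per K.
ΔT₀ = ΔF/λ_P = 0.02484/0.05271 = 0.471 K.

0.47 kelvin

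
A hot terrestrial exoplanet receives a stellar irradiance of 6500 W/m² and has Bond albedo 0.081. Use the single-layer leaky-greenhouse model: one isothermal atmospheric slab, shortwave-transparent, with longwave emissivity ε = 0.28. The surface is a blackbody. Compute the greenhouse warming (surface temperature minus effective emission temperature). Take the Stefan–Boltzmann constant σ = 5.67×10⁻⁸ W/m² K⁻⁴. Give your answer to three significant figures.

Effective emission temperature (TOA balance): σT_e⁴ = S(1−α)/4 = 1493 W/m² → T_e = 402.9 K.
For a single slab of emissivity ε, T_s⁴ = 2T_e⁴/(2−ε); thus T_s = 402.9·(1.163)^(1/4) = 418.3 K.
T_s − T_e = 418.3 − 402.9 = 15.48 K.

15.5 K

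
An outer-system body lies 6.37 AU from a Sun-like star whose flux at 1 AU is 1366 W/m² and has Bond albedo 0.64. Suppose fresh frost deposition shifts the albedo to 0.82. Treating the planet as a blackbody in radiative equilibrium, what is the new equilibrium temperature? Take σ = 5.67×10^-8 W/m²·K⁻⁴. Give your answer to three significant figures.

71.9 kelvin

By the inverse-square law, S = 1366/6.37² = 33.66 W/m².
With the new albedo, S(1−α₂)/4 = 1.515 W/m², so T₂ = 71.90 K.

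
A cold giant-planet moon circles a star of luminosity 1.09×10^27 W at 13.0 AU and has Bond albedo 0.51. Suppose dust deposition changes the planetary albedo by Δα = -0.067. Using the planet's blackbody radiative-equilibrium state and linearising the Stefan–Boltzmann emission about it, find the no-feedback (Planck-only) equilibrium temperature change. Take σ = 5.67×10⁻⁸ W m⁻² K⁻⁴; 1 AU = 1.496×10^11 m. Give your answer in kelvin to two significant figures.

Orbital distance: d = 13.0 AU = 1.945×10^12 m.
Spreading L over a sphere of radius d: S = 1.09×10^27/(4π·1.94×10^12²) = 22.93 W m⁻².
Unperturbed T_e = [22.93·(1−0.51)/(4σ)]^¼ = 83.90 K.
The change in absorbed flux is Δ[S(1−α)/4] = −SΔα/4 = 0.3841 W m⁻².
Planck response: λ_P = 4σT_e³ = 4·5.67×10⁻⁸·(83.90)³ = 0.1339 W m⁻²/K.
ΔT₀ = ΔF/λ_P = 0.3841/0.1339 = 2.87 K.

2.9 K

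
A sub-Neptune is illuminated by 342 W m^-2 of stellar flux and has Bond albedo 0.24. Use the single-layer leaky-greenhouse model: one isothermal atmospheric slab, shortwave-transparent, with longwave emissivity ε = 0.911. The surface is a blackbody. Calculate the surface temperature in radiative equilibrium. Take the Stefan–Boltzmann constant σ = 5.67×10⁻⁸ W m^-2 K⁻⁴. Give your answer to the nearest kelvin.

The planet radiates to space at T_e = [S(1−α)/(4σ)]^(1/4) = 184.0 K.
The surface balance (absorbed SW + ε·downward IR = σT_s⁴) with T_a⁴ = T_s⁴/2 reduces to T_s = T_e·[2/(2−ε)]^¼ = 214.2 K.

214 K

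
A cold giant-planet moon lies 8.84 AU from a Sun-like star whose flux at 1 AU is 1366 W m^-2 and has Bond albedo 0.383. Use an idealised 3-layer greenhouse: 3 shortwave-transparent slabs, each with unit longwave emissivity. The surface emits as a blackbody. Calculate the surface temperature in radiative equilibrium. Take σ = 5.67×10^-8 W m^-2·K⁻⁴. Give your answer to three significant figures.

117 K

Irradiance scales as 1/d², so S = 1366 W m^-2 × (1/8.84)² = 17.48 W m^-2.
The effective emission temperature is T_e = [S(1−α)/(4σ)]^¼ = 83.04 K.
For an N-layer opaque stack, T_s⁴ = (N+1)T_e⁴, hence T_s = (4)^(1/4)×83.04 K = 117.4 K.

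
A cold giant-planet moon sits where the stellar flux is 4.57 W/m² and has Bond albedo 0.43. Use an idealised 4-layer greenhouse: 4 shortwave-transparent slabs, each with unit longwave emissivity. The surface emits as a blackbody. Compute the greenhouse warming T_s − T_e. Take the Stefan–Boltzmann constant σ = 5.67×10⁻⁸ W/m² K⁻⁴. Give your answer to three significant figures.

28.8 kelvin

Top-of-atmosphere balance: σT_e⁴ = S(1−α)/4 = 0.6512 W/m² → T_e = 58.22 K.
T_s = (N+1)^(1/4)·T_e = 87.05 K.
Warming: T_s − T_e = 28.84 K.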